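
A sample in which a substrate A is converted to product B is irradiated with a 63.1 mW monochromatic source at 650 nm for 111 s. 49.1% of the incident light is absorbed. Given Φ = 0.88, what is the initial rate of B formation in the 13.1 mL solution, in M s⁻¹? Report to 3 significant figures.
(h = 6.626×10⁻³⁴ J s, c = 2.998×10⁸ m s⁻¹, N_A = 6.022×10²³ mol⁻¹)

Photon energy at 650 nm: hc/λ = (6.626×10⁻³⁴)(2.998×10⁸)/(650×10⁻⁹) = 3.056×10⁻¹⁹ J.
Energy delivered: (63.1 mW)(111 s) = 7.004 J.
Photons incident: 7.004 / 3.056×10⁻¹⁹ = 2.292×10¹⁹, i.e. 2.292×10¹⁹/6.022×10²³ = 3.806×10⁻⁵ mol.
Photons absorbed: 0.491 × 3.806×10⁻⁵ = 1.869×10⁻⁵ mol.
Product formed: 0.88 × 1.869×10⁻⁵ = 1.645×10⁻⁵ mol.
Rate: 1.645×10⁻⁵ mol / (111 s × 0.0131 L) = 1.13×10⁻⁵ M s⁻¹.

1.13×10⁻⁵ M s⁻¹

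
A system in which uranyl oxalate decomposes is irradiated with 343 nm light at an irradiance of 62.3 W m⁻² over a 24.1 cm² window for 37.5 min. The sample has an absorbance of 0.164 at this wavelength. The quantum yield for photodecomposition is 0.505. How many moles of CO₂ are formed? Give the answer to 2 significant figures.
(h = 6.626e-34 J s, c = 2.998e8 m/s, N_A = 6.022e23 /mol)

1.5e-4 mol

Photon energy at 343 nm: hc/λ = (6.626e-34)(2.998e8)/(343e-9) = 5.791e-19 J.
Energy delivered: (62.3 W m⁻²)(24.1e-4 m²)(2250 s) = 337.8 J.
Photons incident: 337.8 / 5.791e-19 = 5.833e20, i.e. 5.833e20/6.022e23 = 9.686e-4 mol.
Fraction absorbed: 1 − 10^(−0.164) = 0.3145.
Photons absorbed: 0.3145 × 9.686e-4 = 3.046e-4 mol.
Product: Φ × n_abs = 0.505 × 3.046e-4 = 1.538e-4 mol.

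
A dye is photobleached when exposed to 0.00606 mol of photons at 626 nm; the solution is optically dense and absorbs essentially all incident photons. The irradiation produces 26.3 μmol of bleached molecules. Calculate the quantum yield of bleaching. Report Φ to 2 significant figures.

Φ = 0.0043

Product: 26.3 μmol = 2.63×10⁻⁵ mol.
Φ = 2.63×10⁻⁵ mol / 0.00606 mol photons = 0.0043.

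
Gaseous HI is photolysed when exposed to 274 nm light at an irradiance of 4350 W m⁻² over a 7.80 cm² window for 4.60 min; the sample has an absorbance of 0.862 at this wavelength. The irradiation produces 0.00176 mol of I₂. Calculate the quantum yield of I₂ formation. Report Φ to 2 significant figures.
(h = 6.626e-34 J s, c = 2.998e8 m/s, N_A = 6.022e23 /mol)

Φ = 0.95

Photon energy at 274 nm: hc/λ = (6.626e-34)(2.998e8)/(274e-9) = 7.250e-19 J.
Energy delivered: (4350 W m⁻²)(7.80e-4 m²)(276 s) = 936.5 J.
Photons incident: 936.5 / 7.250e-19 = 1.292e21, i.e. 1.292e21/6.022e23 = 0.002145 mol.
Fraction absorbed: 1 − 10^(−0.862) = 0.8626.
Photons absorbed: 0.8626 × 0.002145 = 0.001850 mol.
Φ = 0.00176 mol / 0.001850 mol photons = 0.95.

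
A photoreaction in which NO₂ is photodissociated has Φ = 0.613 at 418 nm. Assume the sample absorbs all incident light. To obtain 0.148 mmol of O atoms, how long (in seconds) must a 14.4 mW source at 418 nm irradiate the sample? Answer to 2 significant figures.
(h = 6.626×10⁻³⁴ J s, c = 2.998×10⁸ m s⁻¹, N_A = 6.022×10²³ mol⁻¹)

t ≈ 4800 s

Product: 0.148 mmol = 1.48×10⁻⁴ mol.
Photons that must be absorbed: 1.48×10⁻⁴ / 0.613 = 2.414×10⁻⁴ mol.
Photon energy: hc/λ = 4.752×10⁻¹⁹ J; per mole, 2.862×10⁵ J mol⁻¹.
Energy required: 2.414×10⁻⁴ × 2.862×10⁵ = 69.09 J.
Time: 69.09 J / 0.0144 W = 4800 s.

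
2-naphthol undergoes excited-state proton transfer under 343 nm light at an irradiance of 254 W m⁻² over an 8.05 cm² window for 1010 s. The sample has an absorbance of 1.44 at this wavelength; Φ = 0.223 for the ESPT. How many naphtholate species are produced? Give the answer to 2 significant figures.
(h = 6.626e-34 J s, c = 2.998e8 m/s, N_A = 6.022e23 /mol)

7.7e19 species

Photon energy at 343 nm: hc/λ = (6.626e-34)(2.998e8)/(343e-9) = 5.791e-19 J.
Energy delivered: (254 W m⁻²)(8.05e-4 m²)(1010 s) = 206.5 J.
Photons incident: 206.5 / 5.791e-19 = 3.566e20, i.e. 3.566e20/6.022e23 = 5.922e-4 mol.
Fraction absorbed: 1 − 10^(−1.44) = 0.9637.
Photons absorbed: 0.9637 × 5.922e-4 = 5.707e-4 mol.
Product: Φ × n_abs = 0.223 × 5.707e-4 = 1.273e-4 mol.
As a count: 1.273e-4 × 6.022e23 = 7.7e19.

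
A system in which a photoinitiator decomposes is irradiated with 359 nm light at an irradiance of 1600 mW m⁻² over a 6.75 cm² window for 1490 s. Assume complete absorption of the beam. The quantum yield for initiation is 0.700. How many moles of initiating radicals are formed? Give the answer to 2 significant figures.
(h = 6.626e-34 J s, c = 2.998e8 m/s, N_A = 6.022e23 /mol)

Photon energy at 359 nm: hc/λ = (6.626e-34)(2.998e8)/(359e-9) = 5.533e-19 J.
Energy delivered: (1600 mW m⁻²)(6.75e-4 m²)(1490 s) = 1.609 J.
Photons incident: 1.609 / 5.533e-19 = 2.908e18, i.e. 2.908e18/6.022e23 = 4.829e-6 mol.
Product: Φ × n_abs = 0.700 × 4.829e-6 = 3.380e-6 mol.

3.4e-6 mol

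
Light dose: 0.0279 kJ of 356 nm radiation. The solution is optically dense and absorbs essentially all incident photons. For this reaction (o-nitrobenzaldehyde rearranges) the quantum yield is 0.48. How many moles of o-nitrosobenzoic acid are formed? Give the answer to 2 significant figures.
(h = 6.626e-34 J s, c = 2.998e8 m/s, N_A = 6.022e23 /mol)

Photon energy at 356 nm: hc/λ = (6.626e-34)(2.998e8)/(356e-9) = 5.580e-19 J.
Incident energy: 0.0279 kJ = 27.9 J.
Photons incident: 27.9 / 5.580e-19 = 5.000e19, i.e. 5.000e19/6.022e23 = 8.303e-5 mol.
Product: Φ × n_abs = 0.48 × 8.303e-5 = 3.985e-5 mol.

4.0e-5 mol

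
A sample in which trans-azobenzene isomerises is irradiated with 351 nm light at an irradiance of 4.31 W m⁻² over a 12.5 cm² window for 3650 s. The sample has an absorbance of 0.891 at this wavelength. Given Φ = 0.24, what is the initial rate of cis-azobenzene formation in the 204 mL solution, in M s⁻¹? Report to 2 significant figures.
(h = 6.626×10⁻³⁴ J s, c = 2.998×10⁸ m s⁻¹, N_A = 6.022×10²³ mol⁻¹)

1.6×10⁻⁸ M s⁻¹

Photon energy at 351 nm: hc/λ = (6.626×10⁻³⁴)(2.998×10⁸)/(351×10⁻⁹) = 5.659×10⁻¹⁹ J.
Energy delivered: (4.31 W m⁻²)(12.5×10⁻⁴ m²)(3650 s) = 19.66 J.
Photons incident: 19.66 / 5.659×10⁻¹⁹ = 3.474×10¹⁹, i.e. 3.474×10¹⁹/6.022×10²³ = 5.769×10⁻⁵ mol.
Fraction absorbed: 1 − 10^(−0.891) = 0.8715.
Photons absorbed: 0.8715 × 5.769×10⁻⁵ = 5.028×10⁻⁵ mol.
Product formed: 0.24 × 5.028×10⁻⁵ = 1.207×10⁻⁵ mol.
Rate: 1.207×10⁻⁵ mol / (3650 s × 0.204 L) = 1.6×10⁻⁸ M s⁻¹.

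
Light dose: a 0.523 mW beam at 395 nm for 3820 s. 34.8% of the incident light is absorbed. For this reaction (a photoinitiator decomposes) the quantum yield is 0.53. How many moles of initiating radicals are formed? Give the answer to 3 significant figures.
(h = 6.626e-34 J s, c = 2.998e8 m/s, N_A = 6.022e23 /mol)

1.22e-6 mol

Photon energy at 395 nm: hc/λ = (6.626e-34)(2.998e8)/(395e-9) = 5.029e-19 J.
Energy delivered: (0.523 mW)(3820 s) = 1.998 J.
Photons incident: 1.998 / 5.029e-19 = 3.973e18, i.e. 3.973e18/6.022e23 = 6.597e-6 mol.
Photons absorbed: 0.348 × 6.597e-6 = 2.296e-6 mol.
Product: Φ × n_abs = 0.53 × 2.296e-6 = 1.217e-6 mol.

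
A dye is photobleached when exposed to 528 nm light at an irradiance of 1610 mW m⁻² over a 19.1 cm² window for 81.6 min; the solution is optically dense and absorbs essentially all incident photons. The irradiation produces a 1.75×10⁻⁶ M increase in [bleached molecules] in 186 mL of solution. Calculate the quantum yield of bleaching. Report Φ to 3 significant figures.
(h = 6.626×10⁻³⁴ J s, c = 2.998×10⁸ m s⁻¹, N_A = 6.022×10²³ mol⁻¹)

Φ = 0.00490

Product: (1.75×10⁻⁶ M)(0.186 L) = 3.255×10⁻⁷ mol.
Photon energy at 528 nm: hc/λ = (6.626×10⁻³⁴)(2.998×10⁸)/(528×10⁻⁹) = 3.762×10⁻¹⁹ J.
Energy delivered: (1610 mW m⁻²)(19.1×10⁻⁴ m²)(4896 s) = 15.06 J.
Photons incident: 15.06 / 3.762×10⁻¹⁹ = 4.003×10¹⁹, i.e. 4.003×10¹⁹/6.022×10²³ = 6.647×10⁻⁵ mol.
Φ = 3.255×10⁻⁷ mol / 6.647×10⁻⁵ mol photons = 0.00490.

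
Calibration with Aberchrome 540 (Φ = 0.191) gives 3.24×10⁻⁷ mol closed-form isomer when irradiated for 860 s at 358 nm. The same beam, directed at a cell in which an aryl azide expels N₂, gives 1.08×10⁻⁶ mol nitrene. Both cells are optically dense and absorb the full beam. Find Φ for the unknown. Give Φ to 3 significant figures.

Photons absorbed by the actinometer: 3.24×10⁻⁷ / 0.191 = 1.696×10⁻⁶ mol.
Φ(unknown) = 1.08×10⁻⁶ / 1.696×10⁻⁶ = 0.637.

Φ = 0.637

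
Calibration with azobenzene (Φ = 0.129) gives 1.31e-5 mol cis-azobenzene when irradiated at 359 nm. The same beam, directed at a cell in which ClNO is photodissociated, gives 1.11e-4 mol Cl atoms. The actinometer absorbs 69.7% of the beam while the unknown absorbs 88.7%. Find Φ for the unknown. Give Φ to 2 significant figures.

Φ = 0.86

Photons absorbed by the actinometer: 1.31e-5 / 0.129 = 1.016e-4 mol.
Incident flux: 1.016e-4 / 0.697 = 1.458e-4 einstein.
Absorbed by unknown: 0.887 × 1.458e-4 = 1.293e-4 mol.
Φ(unknown) = 1.11e-4 / 1.293e-4 = 0.86.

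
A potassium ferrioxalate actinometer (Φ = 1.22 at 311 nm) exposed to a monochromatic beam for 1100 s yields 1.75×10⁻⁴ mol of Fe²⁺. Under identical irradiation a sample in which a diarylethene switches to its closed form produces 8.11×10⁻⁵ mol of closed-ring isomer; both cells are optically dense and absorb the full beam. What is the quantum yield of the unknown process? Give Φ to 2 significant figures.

Φ = 0.57

Photons absorbed by the actinometer: 1.75×10⁻⁴ / 1.22 = 1.434×10⁻⁴ mol.
Φ(unknown) = 8.11×10⁻⁵ / 1.434×10⁻⁴ = 0.57.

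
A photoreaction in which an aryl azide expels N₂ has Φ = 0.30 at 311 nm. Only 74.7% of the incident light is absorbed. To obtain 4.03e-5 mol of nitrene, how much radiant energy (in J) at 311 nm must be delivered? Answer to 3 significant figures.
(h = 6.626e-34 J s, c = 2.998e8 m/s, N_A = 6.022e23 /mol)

69.2 J

Photons that must be absorbed: 4.03e-5 / 0.30 = 1.343e-4 mol.
Incident photons needed: 1.343e-4 / 0.747 = 1.798e-4 mol.
Photon energy: hc/λ = 6.387e-19 J; per mole, 3.846e5 J mol⁻¹.
Energy required: 1.798e-4 × 3.846e5 = 69.2 J.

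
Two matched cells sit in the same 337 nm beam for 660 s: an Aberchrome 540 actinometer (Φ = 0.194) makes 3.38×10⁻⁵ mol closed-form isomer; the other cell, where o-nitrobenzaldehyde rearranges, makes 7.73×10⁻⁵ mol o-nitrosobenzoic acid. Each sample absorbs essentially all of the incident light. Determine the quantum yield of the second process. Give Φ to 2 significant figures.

Φ = 0.44

Photons absorbed by the actinometer: 3.38×10⁻⁵ / 0.194 = 1.742×10⁻⁴ mol.
Φ(unknown) = 7.73×10⁻⁵ / 1.742×10⁻⁴ = 0.44.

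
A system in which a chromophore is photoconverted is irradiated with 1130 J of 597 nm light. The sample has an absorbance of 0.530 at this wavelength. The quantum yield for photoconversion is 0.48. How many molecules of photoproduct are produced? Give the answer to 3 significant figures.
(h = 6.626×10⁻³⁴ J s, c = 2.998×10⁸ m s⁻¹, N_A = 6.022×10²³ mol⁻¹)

1.15×10²¹ molecules

Photon energy at 597 nm: hc/λ = (6.626×10⁻³⁴)(2.998×10⁸)/(597×10⁻⁹) = 3.327×10⁻¹⁹ J.
Photons incident: 1130 / 3.327×10⁻¹⁹ = 3.396×10²¹, i.e. 3.396×10²¹/6.022×10²³ = 0.005639 mol.
Fraction absorbed: 1 − 10^(−0.530) = 0.7049.
Photons absorbed: 0.7049 × 0.005639 = 0.003975 mol.
Product: Φ × n_abs = 0.48 × 0.003975 = 0.001908 mol.
As a count: 0.001908 × 6.022×10²³ = 1.15×10²¹.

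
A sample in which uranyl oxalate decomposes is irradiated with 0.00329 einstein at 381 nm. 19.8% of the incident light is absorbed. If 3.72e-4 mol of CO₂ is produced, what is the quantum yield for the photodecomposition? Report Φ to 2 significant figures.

Φ = 0.57

Photons absorbed: 0.198 × 0.00329 = 6.514e-4 mol.
Φ = 3.72e-4 mol / 6.514e-4 mol photons = 0.57.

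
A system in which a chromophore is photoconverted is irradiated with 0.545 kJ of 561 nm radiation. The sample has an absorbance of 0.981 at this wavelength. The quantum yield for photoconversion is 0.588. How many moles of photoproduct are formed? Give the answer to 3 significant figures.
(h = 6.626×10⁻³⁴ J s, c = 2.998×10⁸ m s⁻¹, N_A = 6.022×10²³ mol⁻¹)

Photon energy at 561 nm: hc/λ = (6.626×10⁻³⁴)(2.998×10⁸)/(561×10⁻⁹) = 3.541×10⁻¹⁹ J.
Incident energy: 0.545 kJ = 545 J.
Photons incident: 545 / 3.541×10⁻¹⁹ = 1.539×10²¹, i.e. 1.539×10²¹/6.022×10²³ = 0.002556 mol.
Fraction absorbed: 1 − 10^(−0.981) = 0.8955.
Photons absorbed: 0.8955 × 0.002556 = 0.002289 mol.
Product: Φ × n_abs = 0.588 × 0.002289 = 0.001346 mol.

0.00135 mol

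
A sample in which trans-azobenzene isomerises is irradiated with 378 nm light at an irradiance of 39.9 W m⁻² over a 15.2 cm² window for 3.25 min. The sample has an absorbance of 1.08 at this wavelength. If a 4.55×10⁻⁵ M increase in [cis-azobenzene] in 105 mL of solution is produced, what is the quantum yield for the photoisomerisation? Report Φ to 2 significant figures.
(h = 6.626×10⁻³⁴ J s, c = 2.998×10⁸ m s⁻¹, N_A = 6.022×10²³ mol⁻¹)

Product: (4.55×10⁻⁵ M)(0.105 L) = 4.777×10⁻⁶ mol.
Photon energy at 378 nm: hc/λ = (6.626×10⁻³⁴)(2.998×10⁸)/(378×10⁻⁹) = 5.255×10⁻¹⁹ J.
Energy delivered: (39.9 W m⁻²)(15.2×10⁻⁴ m²)(195 s) = 11.83 J.
Photons incident: 11.83 / 5.255×10⁻¹⁹ = 2.251×10¹⁹, i.e. 2.251×10¹⁹/6.022×10²³ = 3.738×10⁻⁵ mol.
Fraction absorbed: 1 − 10^(−1.08) = 0.9168.
Photons absorbed: 0.9168 × 3.738×10⁻⁵ = 3.427×10⁻⁵ mol.
Φ = 4.777×10⁻⁶ mol / 3.427×10⁻⁵ mol photons = 0.14.

Φ = 0.14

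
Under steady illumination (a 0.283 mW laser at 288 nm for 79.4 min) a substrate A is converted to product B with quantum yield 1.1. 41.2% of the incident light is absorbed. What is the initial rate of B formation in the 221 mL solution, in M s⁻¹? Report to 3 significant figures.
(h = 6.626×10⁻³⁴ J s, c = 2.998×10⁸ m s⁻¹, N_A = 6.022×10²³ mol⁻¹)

1.40×10⁻⁹ M s⁻¹

Photon energy at 288 nm: hc/λ = (6.626×10⁻³⁴)(2.998×10⁸)/(288×10⁻⁹) = 6.897×10⁻¹⁹ J.
Energy delivered: (0.283 mW)(4764 s) = 1.348 J.
Photons incident: 1.348 / 6.897×10⁻¹⁹ = 1.954×10¹⁸, i.e. 1.954×10¹⁸/6.022×10²³ = 3.245×10⁻⁶ mol.
Photons absorbed: 0.412 × 3.245×10⁻⁶ = 1.337×10⁻⁶ mol.
Product formed: 1.1 × 1.337×10⁻⁶ = 1.471×10⁻⁶ mol.
Rate: 1.471×10⁻⁶ mol / (4764 s × 0.221 L) = 1.40×10⁻⁹ M s⁻¹.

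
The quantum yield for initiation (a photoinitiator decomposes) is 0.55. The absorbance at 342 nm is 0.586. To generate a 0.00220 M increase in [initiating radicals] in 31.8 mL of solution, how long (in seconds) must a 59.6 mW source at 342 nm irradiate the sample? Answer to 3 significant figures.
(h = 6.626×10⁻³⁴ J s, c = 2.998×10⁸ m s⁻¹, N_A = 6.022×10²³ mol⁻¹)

t ≈ 1010 s

Product: (0.00220 M)(0.0318 L) = 6.996×10⁻⁵ mol.
Photons that must be absorbed: 6.996×10⁻⁵ / 0.55 = 1.272×10⁻⁴ mol.
Fraction absorbed: 1 − 10^(−0.586) = 0.7406.
Incident photons needed: 1.272×10⁻⁴ / 0.7406 = 1.718×10⁻⁴ mol.
Photon energy: hc/λ = 5.808×10⁻¹⁹ J; per mole, 3.498×10⁵ J mol⁻¹.
Energy required: 1.718×10⁻⁴ × 3.498×10⁵ = 60.10 J.
Time: 60.10 J / 0.0596 W = 1010 s.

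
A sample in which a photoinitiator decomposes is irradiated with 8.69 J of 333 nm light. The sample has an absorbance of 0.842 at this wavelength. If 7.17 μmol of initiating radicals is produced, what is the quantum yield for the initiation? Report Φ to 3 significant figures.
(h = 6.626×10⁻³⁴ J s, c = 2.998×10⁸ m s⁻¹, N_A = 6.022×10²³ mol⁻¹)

Φ = 0.346

Product: 7.17 μmol = 7.17×10⁻⁶ mol.
Photon energy at 333 nm: hc/λ = (6.626×10⁻³⁴)(2.998×10⁸)/(333×10⁻⁹) = 5.965×10⁻¹⁹ J.
Photons incident: 8.69 / 5.965×10⁻¹⁹ = 1.457×10¹⁹, i.e. 1.457×10¹⁹/6.022×10²³ = 2.419×10⁻⁵ mol.
Fraction absorbed: 1 − 10^(−0.842) = 0.8561.
Photons absorbed: 0.8561 × 2.419×10⁻⁵ = 2.071×10⁻⁵ mol.
Φ = 7.17×10⁻⁶ mol / 2.071×10⁻⁵ mol photons = 0.346.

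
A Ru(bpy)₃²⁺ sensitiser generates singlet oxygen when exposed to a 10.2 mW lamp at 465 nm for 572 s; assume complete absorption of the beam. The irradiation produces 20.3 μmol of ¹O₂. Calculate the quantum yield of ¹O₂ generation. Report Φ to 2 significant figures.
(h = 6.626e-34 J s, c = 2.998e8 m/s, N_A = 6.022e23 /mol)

Φ = 0.90

Product: 20.3 μmol = 2.03e-5 mol.
Photon energy at 465 nm: hc/λ = (6.626e-34)(2.998e8)/(465e-9) = 4.272e-19 J.
Energy delivered: (10.2 mW)(572 s) = 5.834 J.
Photons incident: 5.834 / 4.272e-19 = 1.366e19, i.e. 1.366e19/6.022e23 = 2.268e-5 mol.
Φ = 2.03e-5 mol / 2.268e-5 mol photons = 0.90.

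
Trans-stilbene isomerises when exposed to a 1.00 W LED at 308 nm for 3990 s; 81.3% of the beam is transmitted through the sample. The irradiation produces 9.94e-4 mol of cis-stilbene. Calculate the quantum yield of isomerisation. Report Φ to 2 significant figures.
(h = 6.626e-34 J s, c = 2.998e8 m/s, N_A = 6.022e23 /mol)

Φ = 0.52

Photon energy at 308 nm: hc/λ = (6.626e-34)(2.998e8)/(308e-9) = 6.450e-19 J.
Energy delivered: (1.00 W)(3990 s) = 3990 J.
Photons incident: 3990 / 6.450e-19 = 6.186e21, i.e. 6.186e21/6.022e23 = 0.01027 mol.
Fraction absorbed: 1 − 81.3/100 = 0.1870.
Photons absorbed: 0.1870 × 0.01027 = 0.001920 mol.
Φ = 9.94e-4 mol / 0.001920 mol photons = 0.52.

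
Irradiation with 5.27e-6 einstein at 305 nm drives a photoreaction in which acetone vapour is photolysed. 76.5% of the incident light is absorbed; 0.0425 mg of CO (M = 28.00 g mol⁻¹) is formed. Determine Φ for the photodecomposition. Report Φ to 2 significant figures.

Product: 0.0425 mg / 28.00 g mol⁻¹ = 1.518e-6 mol.
Photons absorbed: 0.765 × 5.27e-6 = 4.032e-6 mol.
Φ = 1.518e-6 mol / 4.032e-6 mol photons = 0.38.

Φ = 0.38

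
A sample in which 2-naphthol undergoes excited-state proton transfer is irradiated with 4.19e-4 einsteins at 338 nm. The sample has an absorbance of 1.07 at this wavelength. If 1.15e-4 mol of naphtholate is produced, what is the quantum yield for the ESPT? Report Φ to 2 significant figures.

Φ = 0.30

Fraction absorbed: 1 − 10^(−1.07) = 0.9149.
Photons absorbed: 0.9149 × 4.19e-4 = 3.833e-4 mol.
Φ = 1.15e-4 mol / 3.833e-4 mol photons = 0.30.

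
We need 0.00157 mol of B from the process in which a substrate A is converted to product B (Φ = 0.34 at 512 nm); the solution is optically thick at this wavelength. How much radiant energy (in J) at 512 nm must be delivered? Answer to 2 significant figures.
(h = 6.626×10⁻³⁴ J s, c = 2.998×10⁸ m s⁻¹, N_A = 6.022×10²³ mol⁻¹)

1100 J

Photons that must be absorbed: 0.00157 / 0.34 = 0.004618 mol.
Photon energy: hc/λ = 3.880×10⁻¹⁹ J; per mole, 2.337×10⁵ J mol⁻¹.
Energy required: 0.004618 × 2.337×10⁵ = 1100 J.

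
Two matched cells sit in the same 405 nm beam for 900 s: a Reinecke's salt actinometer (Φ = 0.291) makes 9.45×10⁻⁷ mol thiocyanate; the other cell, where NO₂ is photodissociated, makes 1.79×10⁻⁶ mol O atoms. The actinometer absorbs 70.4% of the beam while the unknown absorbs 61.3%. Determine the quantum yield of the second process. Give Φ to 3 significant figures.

Φ = 0.633

Photons absorbed by the actinometer: 9.45×10⁻⁷ / 0.291 = 3.247×10⁻⁶ mol.
Incident flux: 3.247×10⁻⁶ / 0.704 = 4.612×10⁻⁶ einstein.
Absorbed by unknown: 0.613 × 4.612×10⁻⁶ = 2.827×10⁻⁶ mol.
Φ(unknown) = 1.79×10⁻⁶ / 2.827×10⁻⁶ = 0.633.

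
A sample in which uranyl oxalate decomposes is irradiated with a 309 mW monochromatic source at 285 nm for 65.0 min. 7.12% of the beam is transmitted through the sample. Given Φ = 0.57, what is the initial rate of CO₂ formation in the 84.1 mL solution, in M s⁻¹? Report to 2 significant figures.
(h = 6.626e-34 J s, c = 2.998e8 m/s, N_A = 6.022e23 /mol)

Photon energy at 285 nm: hc/λ = (6.626e-34)(2.998e8)/(285e-9) = 6.970e-19 J.
Energy delivered: (309 mW)(3900 s) = 1205 J.
Photons incident: 1205 / 6.970e-19 = 1.729e21, i.e. 1.729e21/6.022e23 = 0.002871 mol.
Fraction absorbed: 1 − 7.12/100 = 0.9288.
Photons absorbed: 0.9288 × 0.002871 = 0.002667 mol.
Product formed: 0.57 × 0.002667 = 0.001520 mol.
Rate: 0.001520 mol / (3900 s × 0.0841 L) = 4.6e-6 M s⁻¹.

4.6e-6 M s⁻¹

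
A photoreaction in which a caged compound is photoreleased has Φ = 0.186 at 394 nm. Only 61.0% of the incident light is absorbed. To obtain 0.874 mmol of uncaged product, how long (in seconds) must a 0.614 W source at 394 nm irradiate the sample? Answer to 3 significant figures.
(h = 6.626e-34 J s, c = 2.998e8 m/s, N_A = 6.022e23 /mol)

t ≈ 3810 s

Product: 0.874 mmol = 8.74e-4 mol.
Photons that must be absorbed: 8.74e-4 / 0.186 = 0.004699 mol.
Incident photons needed: 0.004699 / 0.610 = 0.007703 mol.
Photon energy: hc/λ = 5.042e-19 J; per mole, 3.036e5 J mol⁻¹.
Energy required: 0.007703 × 3.036e5 = 2339 J.
Time: 2339 J / 0.614 W = 3810 s.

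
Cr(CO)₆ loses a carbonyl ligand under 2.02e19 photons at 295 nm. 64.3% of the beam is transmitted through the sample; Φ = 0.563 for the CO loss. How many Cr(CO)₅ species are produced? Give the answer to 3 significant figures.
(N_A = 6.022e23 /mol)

4.06e18 species

Moles of photons: 2.02e19 / 6.022e23 = 3.354e-5 mol.
Fraction absorbed: 1 − 64.3/100 = 0.3570.
Photons absorbed: 0.3570 × 3.354e-5 = 1.197e-5 mol.
Product: Φ × n_abs = 0.563 × 1.197e-5 = 6.739e-6 mol.
As a count: 6.739e-6 × 6.022e23 = 4.06e18.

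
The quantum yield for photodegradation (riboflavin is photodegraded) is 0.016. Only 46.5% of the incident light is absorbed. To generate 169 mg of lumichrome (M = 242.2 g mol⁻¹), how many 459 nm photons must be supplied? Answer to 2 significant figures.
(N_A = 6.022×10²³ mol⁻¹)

Product: 169 mg / 242.2 g mol⁻¹ = 6.978×10⁻⁴ mol.
Photons that must be absorbed: 6.978×10⁻⁴ / 0.016 = 0.04361 mol.
Incident photons needed: 0.04361 / 0.465 = 0.09378 mol.
Photon count: 0.09378 × 6.022×10²³ = 5.6×10²².

5.6×10²² photons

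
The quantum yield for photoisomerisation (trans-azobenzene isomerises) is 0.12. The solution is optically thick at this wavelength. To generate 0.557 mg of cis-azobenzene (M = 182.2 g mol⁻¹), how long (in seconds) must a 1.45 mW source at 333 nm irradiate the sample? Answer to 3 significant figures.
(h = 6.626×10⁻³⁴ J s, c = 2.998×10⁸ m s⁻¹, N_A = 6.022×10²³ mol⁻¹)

t ≈ 6310 s

Product: 0.557 mg / 182.2 g mol⁻¹ = 3.057×10⁻⁶ mol.
Photons that must be absorbed: 3.057×10⁻⁶ / 0.12 = 2.548×10⁻⁵ mol.
Photon energy: hc/λ = 5.965×10⁻¹⁹ J; per mole, 3.592×10⁵ J mol⁻¹.
Energy required: 2.548×10⁻⁵ × 3.592×10⁵ = 9.152 J.
Time: 9.152 J / 0.00145 W = 6310 s.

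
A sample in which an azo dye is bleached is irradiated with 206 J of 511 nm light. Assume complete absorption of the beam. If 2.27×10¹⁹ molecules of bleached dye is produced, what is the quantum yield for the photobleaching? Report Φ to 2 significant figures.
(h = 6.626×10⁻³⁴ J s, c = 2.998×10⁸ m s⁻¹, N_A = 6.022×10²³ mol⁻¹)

Product: 2.27×10¹⁹ / 6.022×10²³ = 3.770×10⁻⁵ mol.
Photon energy at 511 nm: hc/λ = (6.626×10⁻³⁴)(2.998×10⁸)/(511×10⁻⁹) = 3.887×10⁻¹⁹ J.
Photons incident: 206 / 3.887×10⁻¹⁹ = 5.300×10²⁰, i.e. 5.300×10²⁰/6.022×10²³ = 8.801×10⁻⁴ mol.
Φ = 3.770×10⁻⁵ mol / 8.801×10⁻⁴ mol photons = 0.043.

Φ = 0.043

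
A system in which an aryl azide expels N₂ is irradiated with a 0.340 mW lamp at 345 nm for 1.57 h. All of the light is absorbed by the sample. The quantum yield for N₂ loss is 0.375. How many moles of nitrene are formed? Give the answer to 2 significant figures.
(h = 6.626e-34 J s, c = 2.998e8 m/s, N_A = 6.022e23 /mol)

Photon energy at 345 nm: hc/λ = (6.626e-34)(2.998e8)/(345e-9) = 5.758e-19 J.
Energy delivered: (0.340 mW)(5652 s) = 1.922 J.
Photons incident: 1.922 / 5.758e-19 = 3.338e18, i.e. 3.338e18/6.022e23 = 5.543e-6 mol.
Product: Φ × n_abs = 0.375 × 5.543e-6 = 2.079e-6 mol.

2.1e-6 mol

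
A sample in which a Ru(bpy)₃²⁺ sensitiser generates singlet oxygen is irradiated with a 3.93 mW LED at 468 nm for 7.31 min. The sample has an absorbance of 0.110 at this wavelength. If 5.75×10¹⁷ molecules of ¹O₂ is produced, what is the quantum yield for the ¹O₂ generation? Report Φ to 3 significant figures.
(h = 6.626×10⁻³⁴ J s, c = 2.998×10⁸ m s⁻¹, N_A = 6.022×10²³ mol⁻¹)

Φ = 0.633

Product: 5.75×10¹⁷ / 6.022×10²³ = 9.548×10⁻⁷ mol.
Photon energy at 468 nm: hc/λ = (6.626×10⁻³⁴)(2.998×10⁸)/(468×10⁻⁹) = 4.245×10⁻¹⁹ J.
Energy delivered: (3.93 mW)(438.6 s) = 1.724 J.
Photons incident: 1.724 / 4.245×10⁻¹⁹ = 4.061×10¹⁸, i.e. 4.061×10¹⁸/6.022×10²³ = 6.744×10⁻⁶ mol.
Fraction absorbed: 1 − 10^(−0.110) = 0.2238.
Photons absorbed: 0.2238 × 6.744×10⁻⁶ = 1.509×10⁻⁶ mol.
Φ = 9.548×10⁻⁷ mol / 1.509×10⁻⁶ mol photons = 0.633.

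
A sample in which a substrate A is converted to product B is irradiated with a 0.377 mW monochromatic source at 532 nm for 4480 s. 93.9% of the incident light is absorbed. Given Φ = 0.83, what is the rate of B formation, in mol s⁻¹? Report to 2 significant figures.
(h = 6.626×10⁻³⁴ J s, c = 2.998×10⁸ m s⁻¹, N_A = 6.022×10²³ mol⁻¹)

1.3×10⁻⁹ mol s⁻¹

Photon energy at 532 nm: hc/λ = (6.626×10⁻³⁴)(2.998×10⁸)/(532×10⁻⁹) = 3.734×10⁻¹⁹ J.
Energy delivered: (0.377 mW)(4480 s) = 1.689 J.
Photons incident: 1.689 / 3.734×10⁻¹⁹ = 4.523×10¹⁸, i.e. 4.523×10¹⁸/6.022×10²³ = 7.511×10⁻⁶ mol.
Photons absorbed: 0.939 × 7.511×10⁻⁶ = 7.053×10⁻⁶ mol.
Product formed: 0.83 × 7.053×10⁻⁶ = 5.854×10⁻⁶ mol.
Rate: 5.854×10⁻⁶ / 4480 s = 1.3×10⁻⁹ mol s⁻¹.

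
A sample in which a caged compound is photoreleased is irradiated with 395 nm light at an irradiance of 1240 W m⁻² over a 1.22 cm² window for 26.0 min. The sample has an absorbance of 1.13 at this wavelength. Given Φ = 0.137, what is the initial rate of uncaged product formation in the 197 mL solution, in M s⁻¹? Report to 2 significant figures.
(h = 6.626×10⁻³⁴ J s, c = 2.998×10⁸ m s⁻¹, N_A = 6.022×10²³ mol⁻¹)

Photon energy at 395 nm: hc/λ = (6.626×10⁻³⁴)(2.998×10⁸)/(395×10⁻⁹) = 5.029×10⁻¹⁹ J.
Energy delivered: (1240 W m⁻²)(1.22×10⁻⁴ m²)(1560 s) = 236.0 J.
Photons incident: 236.0 / 5.029×10⁻¹⁹ = 4.693×10²⁰, i.e. 4.693×10²⁰/6.022×10²³ = 7.793×10⁻⁴ mol.
Fraction absorbed: 1 − 10^(−1.13) = 0.9259.
Photons absorbed: 0.9259 × 7.793×10⁻⁴ = 7.216×10⁻⁴ mol.
Product formed: 0.137 × 7.216×10⁻⁴ = 9.886×10⁻⁵ mol.
Rate: 9.886×10⁻⁵ mol / (1560 s × 0.197 L) = 3.2×10⁻⁷ M s⁻¹.

3.2×10⁻⁷ M s⁻¹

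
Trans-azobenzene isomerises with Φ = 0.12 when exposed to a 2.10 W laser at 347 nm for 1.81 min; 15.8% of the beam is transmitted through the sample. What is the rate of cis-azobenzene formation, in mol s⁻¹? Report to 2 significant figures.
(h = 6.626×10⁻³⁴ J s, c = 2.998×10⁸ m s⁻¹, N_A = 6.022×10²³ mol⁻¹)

6.2×10⁻⁷ mol s⁻¹

Photon energy at 347 nm: hc/λ = (6.626×10⁻³⁴)(2.998×10⁸)/(347×10⁻⁹) = 5.725×10⁻¹⁹ J.
Energy delivered: (2.10 W)(108.6 s) = 228.1 J.
Photons incident: 228.1 / 5.725×10⁻¹⁹ = 3.984×10²⁰, i.e. 3.984×10²⁰/6.022×10²³ = 6.616×10⁻⁴ mol.
Fraction absorbed: 1 − 15.8/100 = 0.8420.
Photons absorbed: 0.8420 × 6.616×10⁻⁴ = 5.571×10⁻⁴ mol.
Product formed: 0.12 × 5.571×10⁻⁴ = 6.685×10⁻⁵ mol.
Rate: 6.685×10⁻⁵ / 108.6 s = 6.2×10⁻⁷ mol s⁻¹.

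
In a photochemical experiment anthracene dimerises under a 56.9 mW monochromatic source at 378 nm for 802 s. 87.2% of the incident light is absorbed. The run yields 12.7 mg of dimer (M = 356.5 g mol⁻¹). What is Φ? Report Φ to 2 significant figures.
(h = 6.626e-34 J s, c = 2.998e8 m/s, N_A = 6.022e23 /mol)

Φ = 0.28

Product: 12.7 mg / 356.5 g mol⁻¹ = 3.562e-5 mol.
Photon energy at 378 nm: hc/λ = (6.626e-34)(2.998e8)/(378e-9) = 5.255e-19 J.
Energy delivered: (56.9 mW)(802 s) = 45.63 J.
Photons incident: 45.63 / 5.255e-19 = 8.683e19, i.e. 8.683e19/6.022e23 = 1.442e-4 mol.
Photons absorbed: 0.872 × 1.442e-4 = 1.257e-4 mol.
Φ = 3.562e-5 mol / 1.257e-4 mol photons = 0.28.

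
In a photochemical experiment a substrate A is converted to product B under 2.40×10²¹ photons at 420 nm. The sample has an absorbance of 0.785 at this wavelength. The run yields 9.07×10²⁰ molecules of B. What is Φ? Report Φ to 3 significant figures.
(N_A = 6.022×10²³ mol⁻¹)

Product: 9.07×10²⁰ / 6.022×10²³ = 0.001506 mol.
Moles of photons: 2.40×10²¹ / 6.022×10²³ = 0.003985 mol.
Fraction absorbed: 1 − 10^(−0.785) = 0.8359.
Photons absorbed: 0.8359 × 0.003985 = 0.003331 mol.
Φ = 0.001506 mol / 0.003331 mol photons = 0.452.

Φ = 0.452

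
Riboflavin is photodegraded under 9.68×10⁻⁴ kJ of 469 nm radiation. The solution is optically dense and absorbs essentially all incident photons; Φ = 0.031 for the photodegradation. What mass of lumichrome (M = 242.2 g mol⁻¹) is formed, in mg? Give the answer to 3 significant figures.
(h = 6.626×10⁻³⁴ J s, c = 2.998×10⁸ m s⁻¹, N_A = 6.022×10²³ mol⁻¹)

Photon energy at 469 nm: hc/λ = (6.626×10⁻³⁴)(2.998×10⁸)/(469×10⁻⁹) = 4.236×10⁻¹⁹ J.
Incident energy: 9.68×10⁻⁴ kJ = 0.968 J.
Photons incident: 0.968 / 4.236×10⁻¹⁹ = 2.285×10¹⁸, i.e. 2.285×10¹⁸/6.022×10²³ = 3.794×10⁻⁶ mol.
Product: Φ × n_abs = 0.031 × 3.794×10⁻⁶ = 1.176×10⁻⁷ mol.
Mass: 1.176×10⁻⁷ × 242.2 = 2.848×10⁻⁵ g = 0.0285 mg.

0.0285 mg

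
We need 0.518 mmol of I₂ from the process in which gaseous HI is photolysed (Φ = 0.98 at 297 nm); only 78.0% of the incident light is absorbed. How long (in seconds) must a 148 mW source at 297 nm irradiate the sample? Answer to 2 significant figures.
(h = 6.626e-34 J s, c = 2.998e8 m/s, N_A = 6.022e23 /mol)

Product: 0.518 mmol = 5.18e-4 mol.
Photons that must be absorbed: 5.18e-4 / 0.98 = 5.286e-4 mol.
Incident photons needed: 5.286e-4 / 0.780 = 6.777e-4 mol.
Photon energy: hc/λ = 6.688e-19 J; per mole, 4.028e5 J mol⁻¹.
Energy required: 6.777e-4 × 4.028e5 = 273.0 J.
Time: 273.0 J / 0.148 W = 1800 s.

t ≈ 1800 s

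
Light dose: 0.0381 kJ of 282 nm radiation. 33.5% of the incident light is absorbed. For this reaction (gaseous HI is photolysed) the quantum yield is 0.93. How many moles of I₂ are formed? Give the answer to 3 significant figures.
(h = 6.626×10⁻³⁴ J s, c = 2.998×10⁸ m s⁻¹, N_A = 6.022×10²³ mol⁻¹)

2.80×10⁻⁵ mol

Photon energy at 282 nm: hc/λ = (6.626×10⁻³⁴)(2.998×10⁸)/(282×10⁻⁹) = 7.044×10⁻¹⁹ J.
Incident energy: 0.0381 kJ = 38.1 J.
Photons incident: 38.1 / 7.044×10⁻¹⁹ = 5.409×10¹⁹, i.e. 5.409×10¹⁹/6.022×10²³ = 8.982×10⁻⁵ mol.
Photons absorbed: 0.335 × 8.982×10⁻⁵ = 3.009×10⁻⁵ mol.
Product: Φ × n_abs = 0.93 × 3.009×10⁻⁵ = 2.798×10⁻⁵ mol.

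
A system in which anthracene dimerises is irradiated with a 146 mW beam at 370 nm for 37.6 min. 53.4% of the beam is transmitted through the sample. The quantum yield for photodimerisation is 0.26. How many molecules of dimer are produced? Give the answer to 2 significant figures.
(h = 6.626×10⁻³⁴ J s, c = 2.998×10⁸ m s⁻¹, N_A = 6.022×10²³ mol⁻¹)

7.4×10¹⁹ molecules

Photon energy at 370 nm: hc/λ = (6.626×10⁻³⁴)(2.998×10⁸)/(370×10⁻⁹) = 5.369×10⁻¹⁹ J.
Energy delivered: (146 mW)(2256 s) = 329.4 J.
Photons incident: 329.4 / 5.369×10⁻¹⁹ = 6.135×10²⁰, i.e. 6.135×10²⁰/6.022×10²³ = 0.001019 mol.
Fraction absorbed: 1 − 53.4/100 = 0.4660.
Photons absorbed: 0.4660 × 0.001019 = 4.749×10⁻⁴ mol.
Product: Φ × n_abs = 0.26 × 4.749×10⁻⁴ = 1.235×10⁻⁴ mol.
As a count: 1.235×10⁻⁴ × 6.022×10²³ = 7.4×10¹⁹.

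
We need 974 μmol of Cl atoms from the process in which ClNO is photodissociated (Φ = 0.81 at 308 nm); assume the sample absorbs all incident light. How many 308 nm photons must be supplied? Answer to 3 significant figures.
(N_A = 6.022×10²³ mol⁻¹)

7.24×10²⁰ photons

Product: 974 μmol = 9.74×10⁻⁴ mol.
Photons that must be absorbed: 9.74×10⁻⁴ / 0.81 = 0.001202 mol.
Photon count: 0.001202 × 6.022×10²³ = 7.24×10²⁰.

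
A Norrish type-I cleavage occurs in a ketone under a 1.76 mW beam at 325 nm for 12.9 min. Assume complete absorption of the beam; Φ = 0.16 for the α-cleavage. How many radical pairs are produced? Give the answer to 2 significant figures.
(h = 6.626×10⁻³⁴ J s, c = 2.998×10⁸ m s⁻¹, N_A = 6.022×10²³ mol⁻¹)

Photon energy at 325 nm: hc/λ = (6.626×10⁻³⁴)(2.998×10⁸)/(325×10⁻⁹) = 6.112×10⁻¹⁹ J.
Energy delivered: (1.76 mW)(774 s) = 1.362 J.
Photons incident: 1.362 / 6.112×10⁻¹⁹ = 2.228×10¹⁸, i.e. 2.228×10¹⁸/6.022×10²³ = 3.700×10⁻⁶ mol.
Product: Φ × n_abs = 0.16 × 3.700×10⁻⁶ = 5.920×10⁻⁷ mol.
As a count: 5.920×10⁻⁷ × 6.022×10²³ = 3.6×10¹⁷.

3.6×10¹⁷ radical pairs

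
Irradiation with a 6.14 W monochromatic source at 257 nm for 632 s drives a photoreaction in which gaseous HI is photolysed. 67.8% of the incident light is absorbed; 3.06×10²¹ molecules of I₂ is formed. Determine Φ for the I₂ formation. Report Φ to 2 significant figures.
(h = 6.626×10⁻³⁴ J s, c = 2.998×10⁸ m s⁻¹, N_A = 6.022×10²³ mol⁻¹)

Product: 3.06×10²¹ / 6.022×10²³ = 0.005081 mol.
Photon energy at 257 nm: hc/λ = (6.626×10⁻³⁴)(2.998×10⁸)/(257×10⁻⁹) = 7.729×10⁻¹⁹ J.
Energy delivered: (6.14 W)(632 s) = 3880 J.
Photons incident: 3880 / 7.729×10⁻¹⁹ = 5.020×10²¹, i.e. 5.020×10²¹/6.022×10²³ = 0.008336 mol.
Photons absorbed: 0.678 × 0.008336 = 0.005652 mol.
Φ = 0.005081 mol / 0.005652 mol photons = 0.90.

Φ = 0.90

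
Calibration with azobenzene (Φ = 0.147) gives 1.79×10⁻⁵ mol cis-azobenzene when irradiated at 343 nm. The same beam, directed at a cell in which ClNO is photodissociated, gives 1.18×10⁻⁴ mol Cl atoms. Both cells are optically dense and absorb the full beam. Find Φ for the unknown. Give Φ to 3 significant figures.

Photons absorbed by the actinometer: 1.79×10⁻⁵ / 0.147 = 1.218×10⁻⁴ mol.
Φ(unknown) = 1.18×10⁻⁴ / 1.218×10⁻⁴ = 0.969.

Φ = 0.969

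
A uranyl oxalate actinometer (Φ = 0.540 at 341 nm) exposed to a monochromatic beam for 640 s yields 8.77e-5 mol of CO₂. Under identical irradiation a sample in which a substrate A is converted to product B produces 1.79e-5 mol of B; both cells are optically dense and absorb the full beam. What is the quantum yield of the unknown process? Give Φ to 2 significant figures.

Photons absorbed by the actinometer: 8.77e-5 / 0.540 = 1.624e-4 mol.
Φ(unknown) = 1.79e-5 / 1.624e-4 = 0.11.

Φ = 0.11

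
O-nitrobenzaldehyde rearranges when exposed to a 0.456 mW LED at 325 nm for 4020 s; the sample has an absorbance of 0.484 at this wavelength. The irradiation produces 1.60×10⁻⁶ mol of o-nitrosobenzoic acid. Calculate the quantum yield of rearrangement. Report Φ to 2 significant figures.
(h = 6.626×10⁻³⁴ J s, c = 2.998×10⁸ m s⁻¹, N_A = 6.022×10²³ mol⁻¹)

Photon energy at 325 nm: hc/λ = (6.626×10⁻³⁴)(2.998×10⁸)/(325×10⁻⁹) = 6.112×10⁻¹⁹ J.
Energy delivered: (0.456 mW)(4020 s) = 1.833 J.
Photons incident: 1.833 / 6.112×10⁻¹⁹ = 2.999×10¹⁸, i.e. 2.999×10¹⁸/6.022×10²³ = 4.980×10⁻⁶ mol.
Fraction absorbed: 1 − 10^(−0.484) = 0.6719.
Photons absorbed: 0.6719 × 4.980×10⁻⁶ = 3.346×10⁻⁶ mol.
Φ = 1.60×10⁻⁶ mol / 3.346×10⁻⁶ mol photons = 0.48.

Φ = 0.48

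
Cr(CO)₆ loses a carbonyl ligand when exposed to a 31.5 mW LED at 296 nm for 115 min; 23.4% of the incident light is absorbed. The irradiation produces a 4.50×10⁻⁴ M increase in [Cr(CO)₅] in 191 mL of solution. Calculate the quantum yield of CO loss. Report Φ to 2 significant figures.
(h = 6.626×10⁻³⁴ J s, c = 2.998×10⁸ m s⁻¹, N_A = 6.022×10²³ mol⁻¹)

Φ = 0.68

Product: (4.50×10⁻⁴ M)(0.191 L) = 8.595×10⁻⁵ mol.
Photon energy at 296 nm: hc/λ = (6.626×10⁻³⁴)(2.998×10⁸)/(296×10⁻⁹) = 6.711×10⁻¹⁹ J.
Energy delivered: (31.5 mW)(6900 s) = 217.4 J.
Photons incident: 217.4 / 6.711×10⁻¹⁹ = 3.239×10²⁰, i.e. 3.239×10²⁰/6.022×10²³ = 5.379×10⁻⁴ mol.
Photons absorbed: 0.234 × 5.379×10⁻⁴ = 1.259×10⁻⁴ mol.
Φ = 8.595×10⁻⁵ mol / 1.259×10⁻⁴ mol photons = 0.68.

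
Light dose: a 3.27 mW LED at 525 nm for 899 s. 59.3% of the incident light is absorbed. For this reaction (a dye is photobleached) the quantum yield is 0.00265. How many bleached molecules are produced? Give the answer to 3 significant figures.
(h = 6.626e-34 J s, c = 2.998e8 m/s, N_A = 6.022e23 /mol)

Photon energy at 525 nm: hc/λ = (6.626e-34)(2.998e8)/(525e-9) = 3.784e-19 J.
Energy delivered: (3.27 mW)(899 s) = 2.940 J.
Photons incident: 2.940 / 3.784e-19 = 7.770e18, i.e. 7.770e18/6.022e23 = 1.290e-5 mol.
Photons absorbed: 0.593 × 1.290e-5 = 7.650e-6 mol.
Product: Φ × n_abs = 0.00265 × 7.650e-6 = 2.027e-8 mol.
As a count: 2.027e-8 × 6.022e23 = 1.22e16.

1.22e16 bleached molecules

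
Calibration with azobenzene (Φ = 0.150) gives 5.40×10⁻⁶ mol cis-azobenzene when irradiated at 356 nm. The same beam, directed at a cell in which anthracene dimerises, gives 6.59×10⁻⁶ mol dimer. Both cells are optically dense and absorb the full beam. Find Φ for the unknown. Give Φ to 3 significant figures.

Φ = 0.183

Photons absorbed by the actinometer: 5.40×10⁻⁶ / 0.150 = 3.600×10⁻⁵ mol.
Φ(unknown) = 6.59×10⁻⁶ / 3.600×10⁻⁵ = 0.183.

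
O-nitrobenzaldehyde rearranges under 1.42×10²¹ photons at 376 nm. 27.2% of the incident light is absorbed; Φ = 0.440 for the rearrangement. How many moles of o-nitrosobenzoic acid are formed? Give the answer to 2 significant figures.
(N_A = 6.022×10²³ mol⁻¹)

2.8×10⁻⁴ mol

Moles of photons: 1.42×10²¹ / 6.022×10²³ = 0.002358 mol.
Photons absorbed: 0.272 × 0.002358 = 6.414×10⁻⁴ mol.
Product: Φ × n_abs = 0.440 × 6.414×10⁻⁴ = 2.822×10⁻⁴ mol.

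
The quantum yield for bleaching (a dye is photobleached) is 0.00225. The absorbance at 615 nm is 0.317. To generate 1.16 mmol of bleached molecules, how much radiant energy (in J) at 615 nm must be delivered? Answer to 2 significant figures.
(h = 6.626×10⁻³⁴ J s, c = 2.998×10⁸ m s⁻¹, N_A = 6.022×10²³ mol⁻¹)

Product: 1.16 mmol = 0.00116 mol.
Photons that must be absorbed: 0.00116 / 0.00225 = 0.5156 mol.
Fraction absorbed: 1 − 10^(−0.317) = 0.5181.
Incident photons needed: 0.5156 / 0.5181 = 0.9952 mol.
Photon energy: hc/λ = 3.230×10⁻¹⁹ J; per mole, 1.945×10⁵ J mol⁻¹.
Energy required: 0.9952 × 1.945×10⁵ = 1.9×10⁵ J.

1.9×10⁵ J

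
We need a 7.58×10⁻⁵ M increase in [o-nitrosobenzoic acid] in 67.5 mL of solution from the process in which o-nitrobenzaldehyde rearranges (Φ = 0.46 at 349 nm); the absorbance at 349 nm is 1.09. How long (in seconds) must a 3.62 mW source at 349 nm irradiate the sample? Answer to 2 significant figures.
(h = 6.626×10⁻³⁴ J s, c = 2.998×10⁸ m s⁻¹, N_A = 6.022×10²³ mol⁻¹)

t ≈ 1100 s

Product: (7.58×10⁻⁵ M)(0.0675 L) = 5.117×10⁻⁶ mol.
Photons that must be absorbed: 5.117×10⁻⁶ / 0.46 = 1.112×10⁻⁵ mol.
Fraction absorbed: 1 − 10^(−1.09) = 0.9187.
Incident photons needed: 1.112×10⁻⁵ / 0.9187 = 1.210×10⁻⁵ mol.
Photon energy: hc/λ = 5.692×10⁻¹⁹ J; per mole, 3.428×10⁵ J mol⁻¹.
Energy required: 1.210×10⁻⁵ × 3.428×10⁵ = 4.148 J.
Time: 4.148 J / 0.00362 W = 1100 s.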